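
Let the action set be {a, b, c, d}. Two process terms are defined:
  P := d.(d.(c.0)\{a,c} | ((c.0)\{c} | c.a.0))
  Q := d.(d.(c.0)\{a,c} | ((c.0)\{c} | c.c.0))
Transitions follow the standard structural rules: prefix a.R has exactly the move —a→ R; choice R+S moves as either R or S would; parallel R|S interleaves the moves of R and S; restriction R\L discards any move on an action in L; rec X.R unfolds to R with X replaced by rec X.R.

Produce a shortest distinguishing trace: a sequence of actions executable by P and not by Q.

LTS(P): 7 reachable states
  p0 = d.(d.(c.0)\{a,c} | ((c.0)\{c} | c.a.0)) :: ··d··> p1
  p1 = d.(c.0)\{a,c} | ((c.0)\{c} | c.a.0) :: ··c··> p2, ··d··> p3
  p2 = d.(c.0)\{a,c} | ((c.0)\{c} | a.0) :: ··a··> p4, ··d··> p5
  p3 = (c.0)\{a,c} | ((c.0)\{c} | c.a.0) :: ··c··> p5
  p4 = d.(c.0)\{a,c} | ((c.0)\{c} | 0) :: ··d··> p6
  p5 = (c.0)\{a,c} | ((c.0)\{c} | a.0) :: ··a··> p6
  p6 = (c.0)\{a,c} | ((c.0)\{c} | 0) :: stopped
LTS(Q): 7 reachable states
  q0 = d.(d.(c.0)\{a,c} | ((c.0)\{c} | c.c.0)) :: ··d··> q1
  q1 = d.(c.0)\{a,c} | ((c.0)\{c} | c.c.0) :: ··c··> q2, ··d··> q3
  q2 = d.(c.0)\{a,c} | ((c.0)\{c} | c.0) :: ··c··> q4, ··d··> q5
  q3 = (c.0)\{a,c} | ((c.0)\{c} | c.c.0) :: ··c··> q5
  q4 = d.(c.0)\{a,c} | ((c.0)\{c} | 0) :: ··d··> q6
  q5 = (c.0)\{a,c} | ((c.0)\{c} | c.0) :: ··c··> q6
  q6 = (c.0)\{a,c} | ((c.0)\{c} | 0) :: stopped
Executing dca from P (initial set {p0}):
  after d @ step 1: {p1}
  after c @ step 2: {p2}
  after a @ step 3: {p4}
  P completes σ.
Executing dca from Q (initial set {q0}):
  after d @ step 1: {q1}
  after c @ step 2: {q2}
  after a @ step 3: ∅ (Q stuck)

dca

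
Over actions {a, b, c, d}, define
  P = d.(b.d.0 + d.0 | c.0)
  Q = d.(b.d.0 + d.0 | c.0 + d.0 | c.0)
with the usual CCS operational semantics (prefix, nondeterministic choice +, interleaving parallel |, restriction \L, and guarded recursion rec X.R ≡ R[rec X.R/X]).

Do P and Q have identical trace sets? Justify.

Reachable graph of P (7 states):
  m0 = d.(b.d.0 + d.0 | c.0) | ··d··> m1
  m1 = b.d.0 + d.0 | c.0 | ··b··> m2, ··c··> m3, ··d··> m4
  m2 = d.0 | ··d··> m5
  m3 = d.0 | 0 | ··d··> m6
  m4 = 0 | c.0 | ··c··> m6
  m5 = 0 | stopped
  m6 = 0 | 0 | stopped
Reachable graph of Q (7 states):
  n0 = d.(b.d.0 + d.0 | c.0 + d.0 | c.0) | ··d··> n1
  n1 = b.d.0 + d.0 | c.0 + d.0 | c.0 | ··b··> n2, ··c··> n3, ··d··> n4
  n2 = d.0 | ··d··> n5
  n3 = d.0 | 0 | ··d··> n6
  n4 = 0 | c.0 | ··c··> n6
  n5 = 0 | stopped
  n6 = 0 | 0 | stopped
Bisimilarity quotient blocks:
  B0 = {m0, n0}
  B1 = {m1, n1}
  B2 = {m2, m3, n2, n3}
  B3 = {m5, m6, n5, n6}
  B4 = {m4, n4}
m0 ∈ B0, n0 ∈ B0 → same block
Bisimilar ⇒ trace-equivalent.

trace-equivalent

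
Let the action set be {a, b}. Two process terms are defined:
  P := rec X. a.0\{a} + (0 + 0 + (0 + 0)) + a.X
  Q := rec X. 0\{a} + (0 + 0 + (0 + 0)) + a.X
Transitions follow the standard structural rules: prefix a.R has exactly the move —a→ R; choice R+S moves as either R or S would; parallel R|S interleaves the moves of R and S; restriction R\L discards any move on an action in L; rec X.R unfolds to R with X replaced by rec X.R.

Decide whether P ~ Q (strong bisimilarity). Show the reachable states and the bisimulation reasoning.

not bisimilar

P's transition system — 2 states:
  s0 = rec X. a.0\{a} + (0 + 0 + (0 + 0)) + a.X | =a=> s0, =a=> s1
  s1 = 0\{a} | (no moves)
Q's transition system — 1 states:
  t0 = rec X. 0\{a} + (0 + 0 + (0 + 0)) + a.X | =a=> t0
Coarsest stable partition (strong bisimilarity classes):
  B0 = {s0}
  B1 = {s1}
  B2 = {t0}
s0 ∈ B0, t0 ∈ B2 → different blocks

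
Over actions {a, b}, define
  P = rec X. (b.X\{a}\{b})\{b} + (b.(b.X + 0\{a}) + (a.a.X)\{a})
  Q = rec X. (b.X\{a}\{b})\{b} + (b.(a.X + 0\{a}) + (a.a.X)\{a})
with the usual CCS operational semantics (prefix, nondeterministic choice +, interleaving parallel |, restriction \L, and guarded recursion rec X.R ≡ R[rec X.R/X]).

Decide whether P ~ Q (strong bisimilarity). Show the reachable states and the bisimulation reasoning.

LTS(P): 2 reachable states
  p0 = rec X. (b.X\{a}\{b})\{b} + (b.(b.X + 0\{a}) + (a.a.X)\{a}) | -b-> p1
  p1 = b.(rec X. (b.X\{a}\{b})\{b} + (b.(b.X + 0\{a}) + (a.a.X)\{a})) + 0\{a} | -b-> p0
LTS(Q): 2 reachable states
  q0 = rec X. (b.X\{a}\{b})\{b} + (b.(a.X + 0\{a}) + (a.a.X)\{a}) | -b-> q1
  q1 = a.(rec X. (b.X\{a}\{b})\{b} + (b.(a.X + 0\{a}) + (a.a.X)\{a})) + 0\{a} | -a-> q0
Partition-refinement fixed point:
  B0 = {p0, p1}
  B1 = {q0}
  B2 = {q1}
p0 ∈ B0, q0 ∈ B1 → different blocks

not bisimilar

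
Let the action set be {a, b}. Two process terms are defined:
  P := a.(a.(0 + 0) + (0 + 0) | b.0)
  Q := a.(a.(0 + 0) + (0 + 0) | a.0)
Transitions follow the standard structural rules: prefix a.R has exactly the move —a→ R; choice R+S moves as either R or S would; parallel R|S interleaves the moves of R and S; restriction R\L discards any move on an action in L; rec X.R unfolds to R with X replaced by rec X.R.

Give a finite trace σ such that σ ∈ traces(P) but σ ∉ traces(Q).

P's transition system — 4 states:
  p0 = a.(a.(0 + 0) + (0 + 0) | b.0) → --a--▸ p1
  p1 = a.(0 + 0) + (0 + 0) | b.0 → --a--▸ p2, --b--▸ p3
  p2 = 0 + 0 → deadlocked
  p3 = (0 + 0) | 0 → deadlocked
Q's transition system — 4 states:
  q0 = a.(a.(0 + 0) + (0 + 0) | a.0) → --a--▸ q1
  q1 = a.(0 + 0) + (0 + 0) | a.0 → --a--▸ q2, --a--▸ q3
  q2 = (0 + 0) | 0 → deadlocked
  q3 = 0 + 0 → deadlocked
Executing ab from P (initial set {p0}):
  step 1 (a): {p1}
  step 2 (b): {p3}
  ✓ P
Executing ab from Q (initial set {q0}):
  step 1 (a): {q1}
  step 2 (b): ∅  — Q cannot continue

ab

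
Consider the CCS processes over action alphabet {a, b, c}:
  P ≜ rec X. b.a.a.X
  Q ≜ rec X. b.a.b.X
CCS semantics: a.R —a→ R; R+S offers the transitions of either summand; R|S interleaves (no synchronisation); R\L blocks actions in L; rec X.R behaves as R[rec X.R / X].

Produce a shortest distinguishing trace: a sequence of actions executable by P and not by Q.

Reachable graph of P (3 states):
  p0 = rec X. b.a.a.X :: --b--▸ p1
  p1 = a.a.(rec X. b.a.a.X) :: --a--▸ p2
  p2 = a.(rec X. b.a.a.X) :: --a--▸ p0
Reachable graph of Q (3 states):
  q0 = rec X. b.a.b.X :: --b--▸ q1
  q1 = a.b.(rec X. b.a.b.X) :: --a--▸ q2
  q2 = b.(rec X. b.a.b.X) :: --b--▸ q0
Executing baa from P (initial set {p0}):
  [1] b ⇒ {p1}
  [2] a ⇒ {p2}
  [3] a ⇒ {p0}
  P completes σ.
Executing baa from Q (initial set {q0}):
  [1] b ⇒ {q1}
  [2] a ⇒ {q2}
  [3] a ⇒ ∅  — Q cannot continue

baa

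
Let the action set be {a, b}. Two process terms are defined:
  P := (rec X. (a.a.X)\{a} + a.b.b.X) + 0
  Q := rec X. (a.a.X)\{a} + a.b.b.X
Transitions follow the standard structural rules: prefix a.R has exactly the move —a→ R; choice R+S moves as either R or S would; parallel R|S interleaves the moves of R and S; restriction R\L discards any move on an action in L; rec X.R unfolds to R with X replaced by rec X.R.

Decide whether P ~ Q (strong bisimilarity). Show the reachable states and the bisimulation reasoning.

YES

P's transition system — 4 states:
  u0 = (rec X. (a.a.X)\{a} + a.b.b.X) + 0 → -a-> u1
  u1 = b.b.(rec X. (a.a.X)\{a} + a.b.b.X) → -b-> u2
  u2 = b.(rec X. (a.a.X)\{a} + a.b.b.X) → -b-> u3
  u3 = rec X. (a.a.X)\{a} + a.b.b.X → -a-> u1
Q's transition system — 3 states:
  v0 = rec X. (a.a.X)\{a} + a.b.b.X → -a-> v1
  v1 = b.b.(rec X. (a.a.X)\{a} + a.b.b.X) → -b-> v2
  v2 = b.(rec X. (a.a.X)\{a} + a.b.b.X) → -b-> v0
Partition-refinement fixed point:
  B0 = {u0, u3, v0}
  B1 = {u1, v1}
  B2 = {u2, v2}
u0 ∈ B0, v0 ∈ B0 → same block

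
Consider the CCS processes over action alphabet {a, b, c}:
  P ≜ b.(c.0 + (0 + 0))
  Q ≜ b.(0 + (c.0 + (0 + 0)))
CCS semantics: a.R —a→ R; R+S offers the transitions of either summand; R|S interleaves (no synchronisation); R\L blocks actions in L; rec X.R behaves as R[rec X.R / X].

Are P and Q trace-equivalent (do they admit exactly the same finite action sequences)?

Reachable graph of P (3 states):
  p0 = b.(c.0 + (0 + 0)) :: --b--▸ p1
  p1 = c.0 + (0 + 0) :: --c--▸ p2
  p2 = 0 :: ·
Reachable graph of Q (3 states):
  q0 = b.(0 + (c.0 + (0 + 0))) :: --b--▸ q1
  q1 = 0 + (c.0 + (0 + 0)) :: --c--▸ q2
  q2 = 0 :: ·
Coarsest stable partition (strong bisimilarity classes):
  B0 = {p0, q0}
  B1 = {p1, q1}
  B2 = {p2, q2}
p0 ∈ B0, q0 ∈ B0 → same block
Bisimilar ⇒ trace-equivalent.

traces(P) = traces(Q)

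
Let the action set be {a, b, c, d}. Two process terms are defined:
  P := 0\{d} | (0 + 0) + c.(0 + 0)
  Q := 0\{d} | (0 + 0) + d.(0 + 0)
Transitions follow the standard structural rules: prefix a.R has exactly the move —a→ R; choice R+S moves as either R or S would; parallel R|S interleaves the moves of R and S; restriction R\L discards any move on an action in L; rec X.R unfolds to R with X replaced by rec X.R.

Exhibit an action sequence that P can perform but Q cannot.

c

P's transition system — 2 states:
  s0 = 0\{d} | (0 + 0) + c.(0 + 0) → -c-> s1
  s1 = 0 + 0 → ∅
Q's transition system — 2 states:
  t0 = 0\{d} | (0 + 0) + d.(0 + 0) → -d-> t1
  t1 = 0 + 0 → ∅
Trace ⟨c⟩ through P, begin at {s0}:
  [1] c ⇒ {s1}
  — P admits the full trace.
Trace ⟨c⟩ through Q, begin at {t0}:
  [1] c ⇒ ∅ (Q stuck)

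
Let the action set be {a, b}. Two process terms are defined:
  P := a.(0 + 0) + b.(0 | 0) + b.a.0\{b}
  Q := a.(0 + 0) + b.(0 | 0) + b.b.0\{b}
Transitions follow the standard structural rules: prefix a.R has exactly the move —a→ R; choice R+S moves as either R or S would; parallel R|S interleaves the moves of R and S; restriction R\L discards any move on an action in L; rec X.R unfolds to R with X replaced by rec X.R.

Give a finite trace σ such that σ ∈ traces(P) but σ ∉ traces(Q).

ba

Reachable graph of P (5 states):
  m0 = a.(0 + 0) + b.(0 | 0) + b.a.0\{b} :: —a→ m1, —b→ m2, —b→ m3
  m1 = 0 + 0 :: ∅
  m2 = 0 | 0 :: ∅
  m3 = a.0\{b} :: —a→ m4
  m4 = 0\{b} :: ∅
Reachable graph of Q (5 states):
  n0 = a.(0 + 0) + b.(0 | 0) + b.b.0\{b} :: —a→ n1, —b→ n2, —b→ n3
  n1 = 0 + 0 :: ∅
  n2 = 0 | 0 :: ∅
  n3 = b.0\{b} :: —b→ n4
  n4 = 0\{b} :: ∅
Trace ⟨ba⟩ through P, begin at {m0}:
  [1] b ⇒ {m2, m3}
  [2] a ⇒ {m4}
  ✓ P
Trace ⟨ba⟩ through Q, begin at {n0}:
  [1] b ⇒ {n2, n3}
  [2] a ⇒ ∅ (Q stuck)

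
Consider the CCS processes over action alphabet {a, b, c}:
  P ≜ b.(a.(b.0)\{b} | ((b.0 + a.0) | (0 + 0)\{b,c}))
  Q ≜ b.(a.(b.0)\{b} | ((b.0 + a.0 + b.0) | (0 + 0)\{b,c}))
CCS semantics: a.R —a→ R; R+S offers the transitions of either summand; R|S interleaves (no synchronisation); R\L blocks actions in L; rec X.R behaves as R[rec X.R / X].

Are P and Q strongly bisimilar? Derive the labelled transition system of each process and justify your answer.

Reachable graph of P (5 states):
  m0 = b.(a.(b.0)\{b} | ((b.0 + a.0) | (0 + 0)\{b,c})) ⊢ ··b··> m1
  m1 = a.(b.0)\{b} | ((b.0 + a.0) | (0 + 0)\{b,c}) ⊢ ··a··> m2, ··a··> m3, ··b··> m3
  m2 = (b.0)\{b} | ((b.0 + a.0) | (0 + 0)\{b,c}) ⊢ ··a··> m4, ··b··> m4
  m3 = a.(b.0)\{b} | (0 | (0 + 0)\{b,c}) ⊢ ··a··> m4
  m4 = (b.0)\{b} | (0 | (0 + 0)\{b,c}) ⊢ ∅
Reachable graph of Q (5 states):
  n0 = b.(a.(b.0)\{b} | ((b.0 + a.0 + b.0) | (0 + 0)\{b,c})) ⊢ ··b··> n1
  n1 = a.(b.0)\{b} | ((b.0 + a.0 + b.0) | (0 + 0)\{b,c}) ⊢ ··a··> n2, ··a··> n3, ··b··> n3
  n2 = (b.0)\{b} | ((b.0 + a.0 + b.0) | (0 + 0)\{b,c}) ⊢ ··a··> n4, ··b··> n4
  n3 = a.(b.0)\{b} | (0 | (0 + 0)\{b,c}) ⊢ ··a··> n4
  n4 = (b.0)\{b} | (0 | (0 + 0)\{b,c}) ⊢ ∅
Bisimilarity quotient blocks:
  B0 = {m0, n0}
  B1 = {m1, n1}
  B2 = {m3, n3}
  B3 = {m4, n4}
  B4 = {m2, n2}
m0 ∈ B0, n0 ∈ B0 → same block

P ~ Q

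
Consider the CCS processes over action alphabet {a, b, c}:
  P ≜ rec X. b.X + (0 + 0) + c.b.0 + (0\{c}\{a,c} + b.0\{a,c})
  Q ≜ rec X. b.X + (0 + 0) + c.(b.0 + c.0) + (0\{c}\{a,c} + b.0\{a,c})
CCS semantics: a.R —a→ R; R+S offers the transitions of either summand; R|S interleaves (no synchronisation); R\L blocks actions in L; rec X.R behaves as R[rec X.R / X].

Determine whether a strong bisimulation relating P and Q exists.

P ≁ Q

LTS(P): 4 reachable states
  s0 = rec X. b.X + (0 + 0) + c.b.0 + (0\{c}\{a,c} + b.0\{a,c}) ⊢ ··b··> s0, ··b··> s1, ··c··> s2
  s1 = 0\{a,c} ⊢ deadlocked
  s2 = b.0 ⊢ ··b··> s3
  s3 = 0 ⊢ deadlocked
LTS(Q): 4 reachable states
  t0 = rec X. b.X + (0 + 0) + c.(b.0 + c.0) + (0\{c}\{a,c} + b.0\{a,c}) ⊢ ··b··> t0, ··b··> t1, ··c··> t2
  t1 = 0\{a,c} ⊢ deadlocked
  t2 = b.0 + c.0 ⊢ ··b··> t3, ··c··> t3
  t3 = 0 ⊢ deadlocked
Partition-refinement fixed point:
  B0 = {s0}
  B1 = {s1, s3, t1, t3}
  B2 = {s2}
  B3 = {t0}
  B4 = {t2}
s0 ∈ B0, t0 ∈ B3 → different blocks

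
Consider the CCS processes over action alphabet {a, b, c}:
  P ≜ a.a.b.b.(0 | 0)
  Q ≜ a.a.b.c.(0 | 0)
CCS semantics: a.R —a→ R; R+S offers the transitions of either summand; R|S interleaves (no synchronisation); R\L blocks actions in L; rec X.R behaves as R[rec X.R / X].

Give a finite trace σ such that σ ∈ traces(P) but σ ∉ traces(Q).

P's transition system — 5 states:
  s0 = a.a.b.b.(0 | 0) | --a--▸ s1
  s1 = a.b.b.(0 | 0) | --a--▸ s2
  s2 = b.b.(0 | 0) | --b--▸ s3
  s3 = b.(0 | 0) | --b--▸ s4
  s4 = 0 | 0 | deadlocked
Q's transition system — 5 states:
  t0 = a.a.b.c.(0 | 0) | --a--▸ t1
  t1 = a.b.c.(0 | 0) | --a--▸ t2
  t2 = b.c.(0 | 0) | --b--▸ t3
  t3 = c.(0 | 0) | --c--▸ t4
  t4 = 0 | 0 | deadlocked
Executing aabb from P (initial set {s0}):
  [1] a ⇒ {s1}
  [2] a ⇒ {s2}
  [3] b ⇒ {s3}
  [4] b ⇒ {s4}
  — P admits the full trace.
Executing aabb from Q (initial set {t0}):
  [1] a ⇒ {t1}
  [2] a ⇒ {t2}
  [3] b ⇒ {t3}
  [4] b ⇒ ∅  — Q cannot continue

aabb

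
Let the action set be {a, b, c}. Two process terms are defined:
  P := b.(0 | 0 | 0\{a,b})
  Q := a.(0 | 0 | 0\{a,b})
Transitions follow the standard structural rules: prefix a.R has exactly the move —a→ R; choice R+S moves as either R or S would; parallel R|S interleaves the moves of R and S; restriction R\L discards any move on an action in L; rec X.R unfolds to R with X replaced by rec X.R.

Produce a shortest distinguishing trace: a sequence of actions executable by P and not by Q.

b

Reachable graph of P (2 states):
  p0 = b.(0 | 0 | 0\{a,b}) → —b→ p1
  p1 = 0 | 0 | 0\{a,b} → ∅
Reachable graph of Q (2 states):
  q0 = a.(0 | 0 | 0\{a,b}) → —a→ q1
  q1 = 0 | 0 | 0\{a,b} → ∅
Run σ = ⟨b⟩ on P: start {p0}
  [1] b ⇒ {p1}
  ✓ P
Run σ = ⟨b⟩ on Q: start {q0}
  [1] b ⇒ ∅ (Q stuck)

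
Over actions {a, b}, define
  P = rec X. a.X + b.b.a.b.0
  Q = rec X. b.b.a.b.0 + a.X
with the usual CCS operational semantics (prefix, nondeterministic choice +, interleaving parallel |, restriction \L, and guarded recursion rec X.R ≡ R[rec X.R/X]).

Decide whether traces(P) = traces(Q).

P's transition system — 5 states:
  p0 = rec X. a.X + b.b.a.b.0 | ··a··> p0, ··b··> p1
  p1 = b.a.b.0 | ··b··> p2
  p2 = a.b.0 | ··a··> p3
  p3 = b.0 | ··b··> p4
  p4 = 0 | (no moves)
Q's transition system — 5 states:
  q0 = rec X. b.b.a.b.0 + a.X | ··a··> q0, ··b··> q1
  q1 = b.a.b.0 | ··b··> q2
  q2 = a.b.0 | ··a··> q3
  q3 = b.0 | ··b··> q4
  q4 = 0 | (no moves)
Partition-refinement fixed point:
  B0 = {p0, q0}
  B1 = {p1, q1}
  B2 = {p2, q2}
  B3 = {p3, q3}
  B4 = {p4, q4}
p0 ∈ B0, q0 ∈ B0 → same block
Bisimilar ⇒ trace-equivalent.

traces(P) = traces(Q)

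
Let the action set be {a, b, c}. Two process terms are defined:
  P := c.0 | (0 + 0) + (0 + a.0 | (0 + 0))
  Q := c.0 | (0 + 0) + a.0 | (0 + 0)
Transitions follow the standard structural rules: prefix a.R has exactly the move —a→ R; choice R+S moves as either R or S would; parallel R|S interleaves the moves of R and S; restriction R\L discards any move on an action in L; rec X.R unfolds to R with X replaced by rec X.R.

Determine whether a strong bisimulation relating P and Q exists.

YES

P's transition system — 2 states:
  m0 = c.0 | (0 + 0) + (0 + a.0 | (0 + 0)) has moves —a→ m1, —c→ m1
  m1 = 0 | (0 + 0) has moves stopped
Q's transition system — 2 states:
  n0 = c.0 | (0 + 0) + a.0 | (0 + 0) has moves —a→ n1, —c→ n1
  n1 = 0 | (0 + 0) has moves stopped
Bisimilarity quotient blocks:
  B0 = {m0, n0}
  B1 = {m1, n1}
m0 ∈ B0, n0 ∈ B0 → same block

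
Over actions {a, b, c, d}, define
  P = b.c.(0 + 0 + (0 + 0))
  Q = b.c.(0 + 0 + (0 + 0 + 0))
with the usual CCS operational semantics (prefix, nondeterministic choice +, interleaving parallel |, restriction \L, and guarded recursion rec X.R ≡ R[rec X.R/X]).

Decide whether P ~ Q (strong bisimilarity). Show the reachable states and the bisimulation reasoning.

YES

P's transition system — 3 states:
  p0 = b.c.(0 + 0 + (0 + 0)) has moves =b=> p1
  p1 = c.(0 + 0 + (0 + 0)) has moves =c=> p2
  p2 = 0 + 0 + (0 + 0) has moves ·
Q's transition system — 3 states:
  q0 = b.c.(0 + 0 + (0 + 0 + 0)) has moves =b=> q1
  q1 = c.(0 + 0 + (0 + 0 + 0)) has moves =c=> q2
  q2 = 0 + 0 + (0 + 0 + 0) has moves ·
Coarsest stable partition (strong bisimilarity classes):
  B0 = {p0, q0}
  B1 = {p1, q1}
  B2 = {p2, q2}
p0 ∈ B0, q0 ∈ B0 → same block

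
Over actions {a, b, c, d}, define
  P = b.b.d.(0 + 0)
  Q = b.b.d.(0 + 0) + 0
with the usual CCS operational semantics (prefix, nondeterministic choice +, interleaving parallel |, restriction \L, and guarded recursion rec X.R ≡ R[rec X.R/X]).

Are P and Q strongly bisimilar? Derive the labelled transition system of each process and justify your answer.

YES

P's transition system — 4 states:
  p0 = b.b.d.(0 + 0) has moves -b-> p1
  p1 = b.d.(0 + 0) has moves -b-> p2
  p2 = d.(0 + 0) has moves -d-> p3
  p3 = 0 + 0 has moves (no moves)
Q's transition system — 4 states:
  q0 = b.b.d.(0 + 0) + 0 has moves -b-> q1
  q1 = b.d.(0 + 0) has moves -b-> q2
  q2 = d.(0 + 0) has moves -d-> q3
  q3 = 0 + 0 has moves (no moves)
Partition-refinement fixed point:
  B0 = {p0, q0}
  B1 = {p1, q1}
  B2 = {p2, q2}
  B3 = {p3, q3}
p0 ∈ B0, q0 ∈ B0 → same block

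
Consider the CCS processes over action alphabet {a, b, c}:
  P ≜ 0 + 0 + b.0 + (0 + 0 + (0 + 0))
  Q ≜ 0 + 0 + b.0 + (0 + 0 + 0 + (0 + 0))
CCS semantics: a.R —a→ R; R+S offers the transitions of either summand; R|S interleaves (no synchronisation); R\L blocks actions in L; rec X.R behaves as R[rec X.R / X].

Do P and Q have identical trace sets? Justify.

traces(P) = traces(Q)

Reachable graph of P (2 states):
  m0 = 0 + 0 + b.0 + (0 + 0 + (0 + 0)) has moves --b--▸ m1
  m1 = 0 has moves ∅
Reachable graph of Q (2 states):
  n0 = 0 + 0 + b.0 + (0 + 0 + 0 + (0 + 0)) has moves --b--▸ n1
  n1 = 0 has moves ∅
Coarsest stable partition (strong bisimilarity classes):
  B0 = {m0, n0}
  B1 = {m1, n1}
m0 ∈ B0, n0 ∈ B0 → same block
Bisimilar ⇒ trace-equivalent.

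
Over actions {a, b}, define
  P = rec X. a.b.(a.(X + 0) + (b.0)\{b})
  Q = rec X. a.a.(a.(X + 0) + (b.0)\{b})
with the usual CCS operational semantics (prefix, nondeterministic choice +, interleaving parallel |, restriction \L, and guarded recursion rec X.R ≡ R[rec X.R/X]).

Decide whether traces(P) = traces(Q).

P's transition system — 4 states:
  p0 = rec X. a.b.(a.(X + 0) + (b.0)\{b}) | —a→ p1
  p1 = b.(a.((rec X. a.b.(a.(X + 0) + (b.0)\{b})) + 0) + (b.0)\{b}) | —b→ p2
  p2 = a.((rec X. a.b.(a.(X + 0) + (b.0)\{b})) + 0) + (b.0)\{b} | —a→ p3
  p3 = (rec X. a.b.(a.(X + 0) + (b.0)\{b})) + 0 | —a→ p1
Q's transition system — 4 states:
  q0 = rec X. a.a.(a.(X + 0) + (b.0)\{b}) | —a→ q1
  q1 = a.(a.((rec X. a.a.(a.(X + 0) + (b.0)\{b})) + 0) + (b.0)\{b}) | —a→ q2
  q2 = a.((rec X. a.a.(a.(X + 0) + (b.0)\{b})) + 0) + (b.0)\{b} | —a→ q3
  q3 = (rec X. a.a.(a.(X + 0) + (b.0)\{b})) + 0 | —a→ q1
Run σ = ⟨ab⟩ on P: start {p0}
  [1] a ⇒ {p1}
  [2] b ⇒ {p2}
  — P admits the full trace.
Run σ = ⟨ab⟩ on Q: start {q0}
  [1] a ⇒ {q1}
  [2] b ⇒ no successor for Q

traces(P) ≠ traces(Q) — witness ⟨ab⟩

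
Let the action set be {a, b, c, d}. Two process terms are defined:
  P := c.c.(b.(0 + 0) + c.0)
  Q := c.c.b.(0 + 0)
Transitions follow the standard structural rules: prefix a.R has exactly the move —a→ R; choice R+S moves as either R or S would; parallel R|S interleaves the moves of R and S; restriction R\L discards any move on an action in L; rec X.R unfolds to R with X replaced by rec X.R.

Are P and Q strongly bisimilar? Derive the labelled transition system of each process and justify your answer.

P ≁ Q

Reachable graph of P (5 states):
  s0 = c.c.(b.(0 + 0) + c.0) → =c=> s1
  s1 = c.(b.(0 + 0) + c.0) → =c=> s2
  s2 = b.(0 + 0) + c.0 → =b=> s3, =c=> s4
  s3 = 0 + 0 → (no moves)
  s4 = 0 → (no moves)
Reachable graph of Q (4 states):
  t0 = c.c.b.(0 + 0) → =c=> t1
  t1 = c.b.(0 + 0) → =c=> t2
  t2 = b.(0 + 0) → =b=> t3
  t3 = 0 + 0 → (no moves)
Partition-refinement fixed point:
  B0 = {s0}
  B1 = {s1}
  B2 = {s2}
  B3 = {s3, s4, t3}
  B4 = {t0}
  B5 = {t1}
  B6 = {t2}
s0 ∈ B0, t0 ∈ B4 → different blocks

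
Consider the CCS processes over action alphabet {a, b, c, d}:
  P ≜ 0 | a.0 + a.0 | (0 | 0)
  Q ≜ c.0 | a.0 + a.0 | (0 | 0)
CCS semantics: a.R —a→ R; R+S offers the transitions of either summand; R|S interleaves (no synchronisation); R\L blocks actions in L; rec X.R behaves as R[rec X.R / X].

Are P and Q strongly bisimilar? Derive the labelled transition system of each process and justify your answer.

not bisimilar

P's transition system — 3 states:
  p0 = 0 | a.0 + a.0 | (0 | 0) has moves --a--▸ p1, --a--▸ p2
  p1 = 0 | (0 | 0) has moves ·
  p2 = 0 | 0 has moves ·
Q's transition system — 5 states:
  q0 = c.0 | a.0 + a.0 | (0 | 0) has moves --a--▸ q1, --a--▸ q2, --c--▸ q3
  q1 = 0 | (0 | 0) has moves ·
  q2 = c.0 | 0 has moves --c--▸ q4
  q3 = 0 | a.0 has moves --a--▸ q4
  q4 = 0 | 0 has moves ·
Bisimilarity quotient blocks:
  B0 = {p0, q3}
  B1 = {p1, p2, q1, q4}
  B2 = {q0}
  B3 = {q2}
p0 ∈ B0, q0 ∈ B2 → different blocks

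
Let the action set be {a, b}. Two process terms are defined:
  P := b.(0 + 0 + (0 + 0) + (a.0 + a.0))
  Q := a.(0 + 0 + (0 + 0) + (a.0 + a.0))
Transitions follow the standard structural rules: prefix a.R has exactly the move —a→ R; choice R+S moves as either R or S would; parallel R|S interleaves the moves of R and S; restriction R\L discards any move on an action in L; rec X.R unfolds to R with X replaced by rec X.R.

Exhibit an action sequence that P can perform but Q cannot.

b

LTS(P): 3 reachable states
  m0 = b.(0 + 0 + (0 + 0) + (a.0 + a.0)) has moves ··b··> m1
  m1 = 0 + 0 + (0 + 0) + (a.0 + a.0) has moves ··a··> m2
  m2 = 0 has moves deadlocked
LTS(Q): 3 reachable states
  n0 = a.(0 + 0 + (0 + 0) + (a.0 + a.0)) has moves ··a··> n1
  n1 = 0 + 0 + (0 + 0) + (a.0 + a.0) has moves ··a··> n2
  n2 = 0 has moves deadlocked
Executing b from P (initial set {m0}):
  after b @ step 1: {m1}
  — P admits the full trace.
Executing b from Q (initial set {n0}):
  after b @ step 1: ∅ (Q stuck)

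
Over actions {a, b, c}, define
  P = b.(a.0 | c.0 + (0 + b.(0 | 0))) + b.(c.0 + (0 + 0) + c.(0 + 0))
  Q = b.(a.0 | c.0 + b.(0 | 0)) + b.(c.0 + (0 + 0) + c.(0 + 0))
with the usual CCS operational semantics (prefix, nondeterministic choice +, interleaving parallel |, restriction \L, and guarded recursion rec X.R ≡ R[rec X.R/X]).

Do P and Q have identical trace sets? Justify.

P's transition system — 8 states:
  m0 = b.(a.0 | c.0 + (0 + b.(0 | 0))) + b.(c.0 + (0 + 0) + c.(0 + 0)) has moves —b→ m1, —b→ m2
  m1 = a.0 | c.0 + (0 + b.(0 | 0)) has moves —a→ m3, —b→ m4, —c→ m5
  m2 = c.0 + (0 + 0) + c.(0 + 0) has moves —c→ m6, —c→ m7
  m3 = 0 | c.0 has moves —c→ m4
  m4 = 0 | 0 has moves deadlocked
  m5 = a.0 | 0 has moves —a→ m4
  m6 = 0 has moves deadlocked
  m7 = 0 + 0 has moves deadlocked
Q's transition system — 8 states:
  n0 = b.(a.0 | c.0 + b.(0 | 0)) + b.(c.0 + (0 + 0) + c.(0 + 0)) has moves —b→ n1, —b→ n2
  n1 = a.0 | c.0 + b.(0 | 0) has moves —a→ n3, —b→ n4, —c→ n5
  n2 = c.0 + (0 + 0) + c.(0 + 0) has moves —c→ n6, —c→ n7
  n3 = 0 | c.0 has moves —c→ n4
  n4 = 0 | 0 has moves deadlocked
  n5 = a.0 | 0 has moves —a→ n4
  n6 = 0 has moves deadlocked
  n7 = 0 + 0 has moves deadlocked
Coarsest stable partition (strong bisimilarity classes):
  B0 = {m0, n0}
  B1 = {m1, n1}
  B2 = {m4, m6, m7, n4, n6, n7}
  B3 = {m5, n5}
  B4 = {m2, m3, n2, n3}
m0 ∈ B0, n0 ∈ B0 → same block
Bisimilar ⇒ trace-equivalent.

trace-equivalent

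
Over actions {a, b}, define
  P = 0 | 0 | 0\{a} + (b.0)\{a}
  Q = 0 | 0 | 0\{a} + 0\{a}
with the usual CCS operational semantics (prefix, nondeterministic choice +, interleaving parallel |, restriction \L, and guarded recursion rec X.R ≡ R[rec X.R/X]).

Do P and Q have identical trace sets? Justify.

Reachable graph of P (2 states):
  m0 = 0 | 0 | 0\{a} + (b.0)\{a} ⊢ ··b··> m1
  m1 = 0\{a} ⊢ ·
Reachable graph of Q (1 states):
  n0 = 0 | 0 | 0\{a} + 0\{a} ⊢ ·
Run σ = ⟨b⟩ on P: start {m0}
  [1] b ⇒ {m1}
  ✓ P
Run σ = ⟨b⟩ on Q: start {n0}
  [1] b ⇒ ∅ (Q stuck)

NO — witness ⟨b⟩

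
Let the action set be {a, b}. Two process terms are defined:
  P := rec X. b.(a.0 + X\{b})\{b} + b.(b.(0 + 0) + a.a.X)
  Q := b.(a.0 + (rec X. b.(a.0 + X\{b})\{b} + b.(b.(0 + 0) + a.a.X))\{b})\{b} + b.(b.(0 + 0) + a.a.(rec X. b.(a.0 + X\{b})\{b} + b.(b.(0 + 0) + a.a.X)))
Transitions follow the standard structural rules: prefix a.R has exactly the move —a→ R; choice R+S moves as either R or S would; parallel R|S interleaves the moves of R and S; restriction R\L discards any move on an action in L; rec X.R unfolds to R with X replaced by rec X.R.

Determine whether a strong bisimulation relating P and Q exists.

Reachable graph of P (6 states):
  s0 = rec X. b.(a.0 + X\{b})\{b} + b.(b.(0 + 0) + a.a.X) ⊢ ··b··> s1, ··b··> s2
  s1 = (a.0 + (rec X. b.(a.0 + X\{b})\{b} + b.(b.(0 + 0) + a.a.X))\{b})\{b} ⊢ ··a··> s3
  s2 = b.(0 + 0) + a.a.(rec X. b.(a.0 + X\{b})\{b} + b.(b.(0 + 0) + a.a.X)) ⊢ ··a··> s4, ··b··> s5
  s3 = 0\{b} ⊢ deadlocked
  s4 = a.(rec X. b.(a.0 + X\{b})\{b} + b.(b.(0 + 0) + a.a.X)) ⊢ ··a··> s0
  s5 = 0 + 0 ⊢ deadlocked
Reachable graph of Q (7 states):
  t0 = b.(a.0 + (rec X. b.(a.0 + X\{b})\{b} + b.(b.(0 + 0) + a.a.X))\{b})\{b} + b.(b.(0 + 0) + a.a.(rec X. b.(a.0 + X\{b})\{b} + b.(b.(0 + 0) + a.a.X))) ⊢ ··b··> t1, ··b··> t2
  t1 = (a.0 + (rec X. b.(a.0 + X\{b})\{b} + b.(b.(0 + 0) + a.a.X))\{b})\{b} ⊢ ··a··> t3
  t2 = b.(0 + 0) + a.a.(rec X. b.(a.0 + X\{b})\{b} + b.(b.(0 + 0) + a.a.X)) ⊢ ··a··> t4, ··b··> t5
  t3 = 0\{b} ⊢ deadlocked
  t4 = a.(rec X. b.(a.0 + X\{b})\{b} + b.(b.(0 + 0) + a.a.X)) ⊢ ··a··> t6
  t5 = 0 + 0 ⊢ deadlocked
  t6 = rec X. b.(a.0 + X\{b})\{b} + b.(b.(0 + 0) + a.a.X) ⊢ ··b··> t1, ··b··> t2
Partition-refinement fixed point:
  B0 = {s0, t0, t6}
  B1 = {s1, t1}
  B2 = {s3, s5, t3, t5}
  B3 = {s2, t2}
  B4 = {s4, t4}
s0 ∈ B0, t0 ∈ B0 → same block

P ~ Q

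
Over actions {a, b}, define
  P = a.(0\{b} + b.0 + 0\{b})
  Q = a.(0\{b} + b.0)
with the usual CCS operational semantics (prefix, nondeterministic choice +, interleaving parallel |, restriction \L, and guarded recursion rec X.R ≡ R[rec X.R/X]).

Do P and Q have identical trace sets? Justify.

Reachable graph of P (3 states):
  s0 = a.(0\{b} + b.0 + 0\{b}) ⊢ ··a··> s1
  s1 = 0\{b} + b.0 + 0\{b} ⊢ ··b··> s2
  s2 = 0 ⊢ ∅
Reachable graph of Q (3 states):
  t0 = a.(0\{b} + b.0) ⊢ ··a··> t1
  t1 = 0\{b} + b.0 ⊢ ··b··> t2
  t2 = 0 ⊢ ∅
Bisimilarity quotient blocks:
  B0 = {s0, t0}
  B1 = {s1, t1}
  B2 = {s2, t2}
s0 ∈ B0, t0 ∈ B0 → same block
Bisimilar ⇒ trace-equivalent.

trace-equivalent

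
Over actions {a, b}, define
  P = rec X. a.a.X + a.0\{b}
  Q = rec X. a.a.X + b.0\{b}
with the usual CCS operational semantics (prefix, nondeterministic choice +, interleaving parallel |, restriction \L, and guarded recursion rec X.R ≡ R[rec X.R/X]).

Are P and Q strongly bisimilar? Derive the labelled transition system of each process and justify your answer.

Reachable graph of P (3 states):
  p0 = rec X. a.a.X + a.0\{b} :: --a--▸ p1, --a--▸ p2
  p1 = 0\{b} :: ∅
  p2 = a.(rec X. a.a.X + a.0\{b}) :: --a--▸ p0
Reachable graph of Q (3 states):
  q0 = rec X. a.a.X + b.0\{b} :: --a--▸ q1, --b--▸ q2
  q1 = a.(rec X. a.a.X + b.0\{b}) :: --a--▸ q0
  q2 = 0\{b} :: ∅
Bisimilarity quotient blocks:
  B0 = {p0}
  B1 = {p1, q2}
  B2 = {p2}
  B3 = {q0}
  B4 = {q1}
p0 ∈ B0, q0 ∈ B3 → different blocks

P ≁ Q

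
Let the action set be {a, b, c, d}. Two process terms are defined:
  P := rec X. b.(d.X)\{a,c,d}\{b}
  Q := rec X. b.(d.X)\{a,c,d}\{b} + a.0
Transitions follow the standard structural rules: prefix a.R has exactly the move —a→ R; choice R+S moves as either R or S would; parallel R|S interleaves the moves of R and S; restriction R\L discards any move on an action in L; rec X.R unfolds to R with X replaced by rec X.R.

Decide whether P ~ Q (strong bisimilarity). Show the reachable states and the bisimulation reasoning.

P ≁ Q

Reachable graph of P (2 states):
  m0 = rec X. b.(d.X)\{a,c,d}\{b} | —b→ m1
  m1 = (d.(rec X. b.(d.X)\{a,c,d}\{b}))\{a,c,d}\{b} | (no moves)
Reachable graph of Q (3 states):
  n0 = rec X. b.(d.X)\{a,c,d}\{b} + a.0 | —a→ n1, —b→ n2
  n1 = 0 | (no moves)
  n2 = (d.(rec X. b.(d.X)\{a,c,d}\{b} + a.0))\{a,c,d}\{b} | (no moves)
Partition-refinement fixed point:
  B0 = {m0}
  B1 = {m1, n1, n2}
  B2 = {n0}
m0 ∈ B0, n0 ∈ B2 → different blocks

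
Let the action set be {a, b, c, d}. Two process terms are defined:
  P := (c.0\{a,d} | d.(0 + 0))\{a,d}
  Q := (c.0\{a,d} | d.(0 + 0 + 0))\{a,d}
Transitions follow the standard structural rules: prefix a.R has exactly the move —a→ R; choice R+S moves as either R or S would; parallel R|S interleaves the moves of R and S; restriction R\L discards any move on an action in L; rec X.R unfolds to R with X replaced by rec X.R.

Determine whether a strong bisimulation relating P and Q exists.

Reachable graph of P (2 states):
  p0 = (c.0\{a,d} | d.(0 + 0))\{a,d} has moves ··c··> p1
  p1 = (0\{a,d} | d.(0 + 0))\{a,d} has moves stopped
Reachable graph of Q (2 states):
  q0 = (c.0\{a,d} | d.(0 + 0 + 0))\{a,d} has moves ··c··> q1
  q1 = (0\{a,d} | d.(0 + 0 + 0))\{a,d} has moves stopped
Bisimilarity quotient blocks:
  B0 = {p0, q0}
  B1 = {p1, q1}
p0 ∈ B0, q0 ∈ B0 → same block

YES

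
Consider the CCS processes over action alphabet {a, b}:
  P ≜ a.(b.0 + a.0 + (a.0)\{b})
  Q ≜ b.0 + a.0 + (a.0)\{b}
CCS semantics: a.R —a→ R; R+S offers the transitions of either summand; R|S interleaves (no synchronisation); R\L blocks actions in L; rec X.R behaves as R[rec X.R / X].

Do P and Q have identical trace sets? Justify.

traces(P) ≠ traces(Q) — witness ⟨aa⟩

Reachable graph of P (4 states):
  u0 = a.(b.0 + a.0 + (a.0)\{b}) | =a=> u1
  u1 = b.0 + a.0 + (a.0)\{b} | =a=> u2, =a=> u3, =b=> u2
  u2 = 0 | stopped
  u3 = 0\{b} | stopped
Reachable graph of Q (3 states):
  v0 = b.0 + a.0 + (a.0)\{b} | =a=> v1, =a=> v2, =b=> v1
  v1 = 0 | stopped
  v2 = 0\{b} | stopped
Executing aa from P (initial set {u0}):
  [1] a ⇒ {u1}
  [2] a ⇒ {u2, u3}
  P completes σ.
Executing aa from Q (initial set {v0}):
  [1] a ⇒ {v1, v2}
  [2] a ⇒ ∅ (Q stuck)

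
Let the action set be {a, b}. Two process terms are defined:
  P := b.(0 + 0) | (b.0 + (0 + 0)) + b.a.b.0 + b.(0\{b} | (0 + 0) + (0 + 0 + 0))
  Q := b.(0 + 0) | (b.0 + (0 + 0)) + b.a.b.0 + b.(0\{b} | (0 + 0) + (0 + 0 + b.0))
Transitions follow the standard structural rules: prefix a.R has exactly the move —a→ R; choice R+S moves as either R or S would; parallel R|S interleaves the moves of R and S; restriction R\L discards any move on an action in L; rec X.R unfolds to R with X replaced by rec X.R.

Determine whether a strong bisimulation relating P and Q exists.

not bisimilar

P's transition system — 8 states:
  m0 = b.(0 + 0) | (b.0 + (0 + 0)) + b.a.b.0 + b.(0\{b} | (0 + 0) + (0 + 0 + 0)) ⊢ —b→ m1, —b→ m2, —b→ m3, —b→ m4
  m1 = (0 + 0) | (b.0 + (0 + 0)) ⊢ —b→ m5
  m2 = 0\{b} | (0 + 0) + (0 + 0 + 0) ⊢ ·
  m3 = a.b.0 ⊢ —a→ m6
  m4 = b.(0 + 0) | 0 ⊢ —b→ m5
  m5 = (0 + 0) | 0 ⊢ ·
  m6 = b.0 ⊢ —b→ m7
  m7 = 0 ⊢ ·
Q's transition system — 8 states:
  n0 = b.(0 + 0) | (b.0 + (0 + 0)) + b.a.b.0 + b.(0\{b} | (0 + 0) + (0 + 0 + b.0)) ⊢ —b→ n1, —b→ n2, —b→ n3, —b→ n4
  n1 = (0 + 0) | (b.0 + (0 + 0)) ⊢ —b→ n5
  n2 = 0\{b} | (0 + 0) + (0 + 0 + b.0) ⊢ —b→ n6
  n3 = a.b.0 ⊢ —a→ n7
  n4 = b.(0 + 0) | 0 ⊢ —b→ n5
  n5 = (0 + 0) | 0 ⊢ ·
  n6 = 0 ⊢ ·
  n7 = b.0 ⊢ —b→ n6
Partition-refinement fixed point:
  B0 = {m0}
  B1 = {m1, m4, m6, n1, n2, n4, n7}
  B2 = {m2, m5, m7, n5, n6}
  B3 = {m3, n3}
  B4 = {n0}
m0 ∈ B0, n0 ∈ B4 → different blocks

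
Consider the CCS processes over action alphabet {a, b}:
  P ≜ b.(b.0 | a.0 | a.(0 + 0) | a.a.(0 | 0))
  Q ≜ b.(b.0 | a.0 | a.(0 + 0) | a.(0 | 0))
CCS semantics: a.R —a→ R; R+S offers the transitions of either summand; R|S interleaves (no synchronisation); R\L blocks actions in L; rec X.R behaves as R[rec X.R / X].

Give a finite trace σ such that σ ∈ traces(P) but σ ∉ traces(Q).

LTS(P): 25 reachable states
  p0 = b.(b.0 | a.0 | a.(0 + 0) | a.a.(0 | 0)) has moves -b-> p1
  p1 = b.0 | a.0 | a.(0 + 0) | a.a.(0 | 0) has moves -a-> p2, -a-> p3, -a-> p4, -b-> p5
  p2 = b.0 | 0 | a.(0 + 0) | a.a.(0 | 0) has moves -a-> p6, -a-> p7, -b-> p8
  p3 = b.0 | a.0 | (0 + 0) | a.a.(0 | 0) has moves -a-> p6, -a-> p9, -b-> p10
  p4 = b.0 | a.0 | a.(0 + 0) | a.(0 | 0) has moves -a-> p11, -a-> p7, -a-> p9, -b-> p12
  p5 = 0 | a.0 | a.(0 + 0) | a.a.(0 | 0) has moves -a-> p10, -a-> p12, -a-> p8
  p6 = b.0 | 0 | (0 + 0) | a.a.(0 | 0) has moves -a-> p13, -b-> p14
  p7 = b.0 | 0 | a.(0 + 0) | a.(0 | 0) has moves -a-> p13, -a-> p15, -b-> p16
  p8 = 0 | 0 | a.(0 + 0) | a.a.(0 | 0) has moves -a-> p14, -a-> p16
  p9 = b.0 | a.0 | (0 + 0) | a.(0 | 0) has moves -a-> p13, -a-> p17, -b-> p18
  p10 = 0 | a.0 | (0 + 0) | a.a.(0 | 0) has moves -a-> p14, -a-> p18
  p11 = b.0 | a.0 | a.(0 + 0) | (0 | 0) has moves -a-> p15, -a-> p17, -b-> p19
  p12 = 0 | a.0 | a.(0 + 0) | a.(0 | 0) has moves -a-> p16, -a-> p18, -a-> p19
  p13 = b.0 | 0 | (0 + 0) | a.(0 | 0) has moves -a-> p20, -b-> p21
  p14 = 0 | 0 | (0 + 0) | a.a.(0 | 0) has moves -a-> p21
  p15 = b.0 | 0 | a.(0 + 0) | (0 | 0) has moves -a-> p20, -b-> p22
  p16 = 0 | 0 | a.(0 + 0) | a.(0 | 0) has moves -a-> p21, -a-> p22
  p17 = b.0 | a.0 | (0 + 0) | (0 | 0) has moves -a-> p20, -b-> p23
  p18 = 0 | a.0 | (0 + 0) | a.(0 | 0) has moves -a-> p21, -a-> p23
  p19 = 0 | a.0 | a.(0 + 0) | (0 | 0) has moves -a-> p22, -a-> p23
  p20 = b.0 | 0 | (0 + 0) | (0 | 0) has moves -b-> p24
  p21 = 0 | 0 | (0 + 0) | a.(0 | 0) has moves -a-> p24
  p22 = 0 | 0 | a.(0 + 0) | (0 | 0) has moves -a-> p24
  p23 = 0 | a.0 | (0 + 0) | (0 | 0) has moves -a-> p24
  p24 = 0 | 0 | (0 + 0) | (0 | 0) has moves stopped
LTS(Q): 17 reachable states
  q0 = b.(b.0 | a.0 | a.(0 + 0) | a.(0 | 0)) has moves -b-> q1
  q1 = b.0 | a.0 | a.(0 + 0) | a.(0 | 0) has moves -a-> q2, -a-> q3, -a-> q4, -b-> q5
  q2 = b.0 | 0 | a.(0 + 0) | a.(0 | 0) has moves -a-> q6, -a-> q7, -b-> q8
  q3 = b.0 | a.0 | (0 + 0) | a.(0 | 0) has moves -a-> q6, -a-> q9, -b-> q10
  q4 = b.0 | a.0 | a.(0 + 0) | (0 | 0) has moves -a-> q7, -a-> q9, -b-> q11
  q5 = 0 | a.0 | a.(0 + 0) | a.(0 | 0) has moves -a-> q10, -a-> q11, -a-> q8
  q6 = b.0 | 0 | (0 + 0) | a.(0 | 0) has moves -a-> q12, -b-> q13
  q7 = b.0 | 0 | a.(0 + 0) | (0 | 0) has moves -a-> q12, -b-> q14
  q8 = 0 | 0 | a.(0 + 0) | a.(0 | 0) has moves -a-> q13, -a-> q14
  q9 = b.0 | a.0 | (0 + 0) | (0 | 0) has moves -a-> q12, -b-> q15
  q10 = 0 | a.0 | (0 + 0) | a.(0 | 0) has moves -a-> q13, -a-> q15
  q11 = 0 | a.0 | a.(0 + 0) | (0 | 0) has moves -a-> q14, -a-> q15
  q12 = b.0 | 0 | (0 + 0) | (0 | 0) has moves -b-> q16
  q13 = 0 | 0 | (0 + 0) | a.(0 | 0) has moves -a-> q16
  q14 = 0 | 0 | a.(0 + 0) | (0 | 0) has moves -a-> q16
  q15 = 0 | a.0 | (0 + 0) | (0 | 0) has moves -a-> q16
  q16 = 0 | 0 | (0 + 0) | (0 | 0) has moves stopped
Trace ⟨baaaa⟩ through P, begin at {p0}:
  step 1 (b): {p1}
  step 2 (a): {p2, p3, p4}
  step 3 (a): {p11, p6, p7, p9}
  step 4 (a): {p13, p15, p17}
  step 5 (a): {p20}
  ✓ P
Trace ⟨baaaa⟩ through Q, begin at {q0}:
  step 1 (b): {q1}
  step 2 (a): {q2, q3, q4}
  step 3 (a): {q6, q7, q9}
  step 4 (a): {q12}
  step 5 (a): ∅ (Q stuck)

baaaa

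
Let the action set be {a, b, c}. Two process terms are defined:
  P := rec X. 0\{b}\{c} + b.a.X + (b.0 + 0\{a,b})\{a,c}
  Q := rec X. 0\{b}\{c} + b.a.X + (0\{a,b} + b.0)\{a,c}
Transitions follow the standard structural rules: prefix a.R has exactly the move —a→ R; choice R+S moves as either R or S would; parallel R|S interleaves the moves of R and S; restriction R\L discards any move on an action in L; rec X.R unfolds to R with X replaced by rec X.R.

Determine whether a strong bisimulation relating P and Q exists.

YES

Reachable graph of P (3 states):
  m0 = rec X. 0\{b}\{c} + b.a.X + (b.0 + 0\{a,b})\{a,c} ⊢ ··b··> m1, ··b··> m2
  m1 = 0\{a,c} ⊢ deadlocked
  m2 = a.(rec X. 0\{b}\{c} + b.a.X + (b.0 + 0\{a,b})\{a,c}) ⊢ ··a··> m0
Reachable graph of Q (3 states):
  n0 = rec X. 0\{b}\{c} + b.a.X + (0\{a,b} + b.0)\{a,c} ⊢ ··b··> n1, ··b··> n2
  n1 = 0\{a,c} ⊢ deadlocked
  n2 = a.(rec X. 0\{b}\{c} + b.a.X + (0\{a,b} + b.0)\{a,c}) ⊢ ··a··> n0
Bisimilarity quotient blocks:
  B0 = {m0, n0}
  B1 = {m1, n1}
  B2 = {m2, n2}
m0 ∈ B0, n0 ∈ B0 → same block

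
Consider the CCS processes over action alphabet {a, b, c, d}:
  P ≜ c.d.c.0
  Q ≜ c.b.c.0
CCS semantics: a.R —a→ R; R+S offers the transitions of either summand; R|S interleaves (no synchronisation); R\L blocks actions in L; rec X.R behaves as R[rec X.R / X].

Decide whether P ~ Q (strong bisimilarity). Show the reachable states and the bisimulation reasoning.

P ≁ Q

P's transition system — 4 states:
  u0 = c.d.c.0 | --c--▸ u1
  u1 = d.c.0 | --d--▸ u2
  u2 = c.0 | --c--▸ u3
  u3 = 0 | deadlocked
Q's transition system — 4 states:
  v0 = c.b.c.0 | --c--▸ v1
  v1 = b.c.0 | --b--▸ v2
  v2 = c.0 | --c--▸ v3
  v3 = 0 | deadlocked
Partition-refinement fixed point:
  B0 = {u0}
  B1 = {u1}
  B2 = {u2, v2}
  B3 = {u3, v3}
  B4 = {v0}
  B5 = {v1}
u0 ∈ B0, v0 ∈ B4 → different blocks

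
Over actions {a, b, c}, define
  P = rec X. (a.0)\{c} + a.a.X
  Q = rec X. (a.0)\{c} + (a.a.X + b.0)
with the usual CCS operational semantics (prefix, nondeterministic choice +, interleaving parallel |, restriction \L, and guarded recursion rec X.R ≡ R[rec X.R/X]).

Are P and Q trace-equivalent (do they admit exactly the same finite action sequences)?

P's transition system — 3 states:
  m0 = rec X. (a.0)\{c} + a.a.X ⊢ --a--▸ m1, --a--▸ m2
  m1 = 0\{c} ⊢ stopped
  m2 = a.(rec X. (a.0)\{c} + a.a.X) ⊢ --a--▸ m0
Q's transition system — 4 states:
  n0 = rec X. (a.0)\{c} + (a.a.X + b.0) ⊢ --a--▸ n1, --a--▸ n2, --b--▸ n3
  n1 = 0\{c} ⊢ stopped
  n2 = a.(rec X. (a.0)\{c} + (a.a.X + b.0)) ⊢ --a--▸ n0
  n3 = 0 ⊢ stopped
Run σ = ⟨b⟩ on Q: start {n0}
  after b @ step 1: {n3}
  ✓ Q
Run σ = ⟨b⟩ on P: start {m0}
  after b @ step 1: no successor for P

trace-distinct — witness ⟨b⟩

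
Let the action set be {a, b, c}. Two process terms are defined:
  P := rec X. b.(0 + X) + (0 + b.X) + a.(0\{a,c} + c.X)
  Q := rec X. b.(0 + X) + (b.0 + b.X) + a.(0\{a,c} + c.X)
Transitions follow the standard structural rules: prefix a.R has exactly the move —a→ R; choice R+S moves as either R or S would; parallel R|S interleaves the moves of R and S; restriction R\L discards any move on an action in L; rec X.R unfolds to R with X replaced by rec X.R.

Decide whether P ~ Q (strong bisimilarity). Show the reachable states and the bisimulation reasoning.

LTS(P): 3 reachable states
  m0 = rec X. b.(0 + X) + (0 + b.X) + a.(0\{a,c} + c.X) has moves —a→ m1, —b→ m0, —b→ m2
  m1 = 0\{a,c} + c.(rec X. b.(0 + X) + (0 + b.X) + a.(0\{a,c} + c.X)) has moves —c→ m0
  m2 = 0 + (rec X. b.(0 + X) + (0 + b.X) + a.(0\{a,c} + c.X)) has moves —a→ m1, —b→ m0, —b→ m2
LTS(Q): 4 reachable states
  n0 = rec X. b.(0 + X) + (b.0 + b.X) + a.(0\{a,c} + c.X) has moves —a→ n1, —b→ n0, —b→ n2, —b→ n3
  n1 = 0\{a,c} + c.(rec X. b.(0 + X) + (b.0 + b.X) + a.(0\{a,c} + c.X)) has moves —c→ n0
  n2 = 0 has moves stopped
  n3 = 0 + (rec X. b.(0 + X) + (b.0 + b.X) + a.(0\{a,c} + c.X)) has moves —a→ n1, —b→ n0, —b→ n2, —b→ n3
Bisimilarity quotient blocks:
  B0 = {m0, m2}
  B1 = {m1}
  B2 = {n0, n3}
  B3 = {n1}
  B4 = {n2}
m0 ∈ B0, n0 ∈ B2 → different blocks

NO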